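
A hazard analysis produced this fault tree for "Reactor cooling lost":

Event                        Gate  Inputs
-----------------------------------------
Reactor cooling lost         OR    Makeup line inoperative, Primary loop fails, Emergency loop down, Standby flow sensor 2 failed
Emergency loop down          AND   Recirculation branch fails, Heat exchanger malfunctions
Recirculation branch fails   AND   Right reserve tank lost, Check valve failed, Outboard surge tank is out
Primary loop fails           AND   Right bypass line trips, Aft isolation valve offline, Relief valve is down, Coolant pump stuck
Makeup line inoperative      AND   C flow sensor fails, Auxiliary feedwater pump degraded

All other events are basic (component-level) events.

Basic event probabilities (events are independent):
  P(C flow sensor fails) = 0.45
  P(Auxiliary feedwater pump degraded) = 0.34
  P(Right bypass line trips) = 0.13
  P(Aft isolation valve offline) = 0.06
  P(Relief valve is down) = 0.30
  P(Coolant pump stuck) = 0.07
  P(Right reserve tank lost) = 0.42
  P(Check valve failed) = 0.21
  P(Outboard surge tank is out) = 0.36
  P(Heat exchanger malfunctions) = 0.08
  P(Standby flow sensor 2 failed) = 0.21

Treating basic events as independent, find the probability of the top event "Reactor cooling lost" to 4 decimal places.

P(Makeup line inoperative) [AND] = 0.45 × 0.34 = 0.153000
P(Primary loop fails) [AND] = 0.13 × 0.06 × 0.30 × 0.07 = 0.000164
P(Recirculation branch fails) [AND] = 0.42 × 0.21 × 0.36 = 0.031752
P(Emergency loop down) [AND] = 0.031752 × 0.08 = 0.002540
P(Reactor cooling lost) [OR] = 1 − (1−0.153000) × (1−0.000164) × (1−0.002540) × (1−0.21) = 0.332679
Rounded to 4 decimal places: P(Reactor cooling lost) ≈ 0.3327.

0.3327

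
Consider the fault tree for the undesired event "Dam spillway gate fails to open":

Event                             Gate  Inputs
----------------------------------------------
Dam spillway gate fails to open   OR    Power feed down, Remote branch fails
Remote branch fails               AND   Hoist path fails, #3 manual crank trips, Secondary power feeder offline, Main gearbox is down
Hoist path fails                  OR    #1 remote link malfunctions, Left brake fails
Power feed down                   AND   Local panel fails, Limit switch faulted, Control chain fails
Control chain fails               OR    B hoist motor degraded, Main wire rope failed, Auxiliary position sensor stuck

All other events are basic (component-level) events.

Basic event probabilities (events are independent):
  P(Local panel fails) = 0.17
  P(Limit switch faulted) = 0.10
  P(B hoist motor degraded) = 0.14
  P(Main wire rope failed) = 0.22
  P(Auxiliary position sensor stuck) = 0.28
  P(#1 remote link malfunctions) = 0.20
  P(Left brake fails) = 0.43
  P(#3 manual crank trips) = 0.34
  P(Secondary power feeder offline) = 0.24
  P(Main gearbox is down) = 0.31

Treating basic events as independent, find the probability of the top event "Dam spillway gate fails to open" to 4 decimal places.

0.0224

P(Control chain fails) [OR] = 1 − (1−0.14) × (1−0.22) × (1−0.28) = 0.517024
P(Power feed down) [AND] = 0.17 × 0.10 × 0.517024 = 0.008789
P(Hoist path fails) [OR] = 1 − (1−0.20) × (1−0.43) = 0.544000
P(Remote branch fails) [AND] = 0.544000 × 0.34 × 0.24 × 0.31 = 0.013761
P(Dam spillway gate fails to open) [OR] = 1 − (1−0.008789) × (1−0.013761) = 0.022429
Rounded to 4 decimal places: P(Dam spillway gate fails to open) ≈ 0.0224.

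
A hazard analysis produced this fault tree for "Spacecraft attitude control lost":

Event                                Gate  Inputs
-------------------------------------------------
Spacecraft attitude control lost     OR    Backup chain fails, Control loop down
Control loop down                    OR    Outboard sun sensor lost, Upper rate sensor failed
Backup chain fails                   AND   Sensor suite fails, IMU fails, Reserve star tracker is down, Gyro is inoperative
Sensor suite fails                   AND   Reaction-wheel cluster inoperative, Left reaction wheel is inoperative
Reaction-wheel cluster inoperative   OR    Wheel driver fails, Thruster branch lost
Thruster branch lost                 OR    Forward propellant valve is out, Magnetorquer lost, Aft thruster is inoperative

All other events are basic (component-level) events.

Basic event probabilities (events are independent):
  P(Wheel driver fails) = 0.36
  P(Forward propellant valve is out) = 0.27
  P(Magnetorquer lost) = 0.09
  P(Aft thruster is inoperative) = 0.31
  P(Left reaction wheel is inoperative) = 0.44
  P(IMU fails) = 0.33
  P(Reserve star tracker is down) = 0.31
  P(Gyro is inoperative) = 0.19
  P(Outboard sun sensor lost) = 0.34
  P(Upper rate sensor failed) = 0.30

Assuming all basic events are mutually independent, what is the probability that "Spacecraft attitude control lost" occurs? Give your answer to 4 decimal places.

P(Thruster branch lost) [OR] = 1 − (1−0.27) × (1−0.09) × (1−0.31) = 0.541633
P(Reaction-wheel cluster inoperative) [OR] = 1 − (1−0.36) × (1−0.541633) = 0.706645
P(Sensor suite fails) [AND] = 0.706645 × 0.44 = 0.310924
P(Backup chain fails) [AND] = 0.310924 × 0.33 × 0.31 × 0.19 = 0.006043
P(Control loop down) [OR] = 1 − (1−0.34) × (1−0.30) = 0.538000
P(Spacecraft attitude control lost) [OR] = 1 − (1−0.006043) × (1−0.538000) = 0.540792
Rounded to 4 decimal places: P(Spacecraft attitude control lost) ≈ 0.5408.

0.5408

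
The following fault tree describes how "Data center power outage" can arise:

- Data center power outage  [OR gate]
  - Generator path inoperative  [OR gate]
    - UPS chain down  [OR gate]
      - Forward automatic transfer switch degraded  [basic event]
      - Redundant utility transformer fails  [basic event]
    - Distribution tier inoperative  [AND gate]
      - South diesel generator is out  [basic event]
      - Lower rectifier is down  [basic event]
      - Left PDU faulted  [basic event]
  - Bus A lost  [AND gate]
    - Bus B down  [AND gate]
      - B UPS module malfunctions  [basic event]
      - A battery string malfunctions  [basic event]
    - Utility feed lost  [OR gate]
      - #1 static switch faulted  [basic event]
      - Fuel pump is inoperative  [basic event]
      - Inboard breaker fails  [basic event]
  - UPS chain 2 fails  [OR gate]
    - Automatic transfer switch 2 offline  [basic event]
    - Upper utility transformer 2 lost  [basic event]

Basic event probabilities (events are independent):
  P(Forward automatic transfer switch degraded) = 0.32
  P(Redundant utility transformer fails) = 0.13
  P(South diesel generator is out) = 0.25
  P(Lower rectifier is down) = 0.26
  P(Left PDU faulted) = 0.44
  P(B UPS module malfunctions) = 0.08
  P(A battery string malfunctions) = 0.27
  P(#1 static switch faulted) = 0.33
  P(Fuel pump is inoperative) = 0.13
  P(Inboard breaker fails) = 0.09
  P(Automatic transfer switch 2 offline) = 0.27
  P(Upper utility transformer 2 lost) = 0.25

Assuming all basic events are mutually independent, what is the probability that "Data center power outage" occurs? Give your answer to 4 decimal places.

P(UPS chain down) [OR] = 1 − (1−0.32) × (1−0.13) = 0.408400
P(Distribution tier inoperative) [AND] = 0.25 × 0.26 × 0.44 = 0.028600
P(Generator path inoperative) [OR] = 1 − (1−0.408400) × (1−0.028600) = 0.425320
P(Bus B down) [AND] = 0.08 × 0.27 = 0.021600
P(Utility feed lost) [OR] = 1 − (1−0.33) × (1−0.13) × (1−0.09) = 0.469561
P(Bus A lost) [AND] = 0.021600 × 0.469561 = 0.010143
P(UPS chain 2 fails) [OR] = 1 − (1−0.27) × (1−0.25) = 0.452500
P(Data center power outage) [OR] = 1 − (1−0.425320) × (1−0.010143) × (1−0.452500) = 0.688554
Rounded to 4 decimal places: P(Data center power outage) ≈ 0.6886.

0.6886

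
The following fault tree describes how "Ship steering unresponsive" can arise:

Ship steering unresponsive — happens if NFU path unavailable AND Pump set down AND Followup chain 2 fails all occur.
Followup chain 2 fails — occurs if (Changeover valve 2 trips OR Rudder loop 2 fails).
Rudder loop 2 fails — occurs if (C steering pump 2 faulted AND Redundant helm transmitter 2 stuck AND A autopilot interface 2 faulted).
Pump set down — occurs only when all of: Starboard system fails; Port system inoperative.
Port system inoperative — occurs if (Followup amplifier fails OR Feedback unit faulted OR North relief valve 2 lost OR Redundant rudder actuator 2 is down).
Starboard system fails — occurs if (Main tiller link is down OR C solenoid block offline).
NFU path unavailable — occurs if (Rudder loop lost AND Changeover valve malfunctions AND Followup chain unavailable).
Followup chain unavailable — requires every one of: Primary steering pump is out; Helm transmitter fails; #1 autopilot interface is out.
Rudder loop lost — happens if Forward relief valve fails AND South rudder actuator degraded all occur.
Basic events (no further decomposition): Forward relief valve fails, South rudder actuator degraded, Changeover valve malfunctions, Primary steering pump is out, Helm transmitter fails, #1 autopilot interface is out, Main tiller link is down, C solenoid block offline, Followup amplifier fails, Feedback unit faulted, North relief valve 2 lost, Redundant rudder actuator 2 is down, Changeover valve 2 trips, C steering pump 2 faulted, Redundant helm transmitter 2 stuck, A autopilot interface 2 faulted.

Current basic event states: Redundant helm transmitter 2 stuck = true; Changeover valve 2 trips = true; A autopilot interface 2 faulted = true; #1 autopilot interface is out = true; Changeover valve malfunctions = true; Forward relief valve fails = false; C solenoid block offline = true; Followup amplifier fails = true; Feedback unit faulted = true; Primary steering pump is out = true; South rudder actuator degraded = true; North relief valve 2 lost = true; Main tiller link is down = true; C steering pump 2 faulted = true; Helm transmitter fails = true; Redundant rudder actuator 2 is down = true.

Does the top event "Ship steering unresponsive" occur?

No

Rudder loop lost [AND]: Forward relief valve fails=not, South rudder actuator degraded=occurs → not all inputs occur → does not occur.
Followup chain unavailable [AND]: Primary steering pump is out=occurs, Helm transmitter fails=occurs, #1 autopilot interface is out=occurs → all inputs occur → occurs.
NFU path unavailable [AND]: Rudder loop lost=not, Changeover valve malfunctions=occurs, Followup chain unavailable=occurs → not all inputs occur → does not occur.
Starboard system fails [OR]: Main tiller link is down=occurs, C solenoid block offline=occurs → at least one input occurs → occurs.
Port system inoperative [OR]: Followup amplifier fails=occurs, Feedback unit faulted=occurs, North relief valve 2 lost=occurs, Redundant rudder actuator 2 is down=occurs → at least one input occurs → occurs.
Pump set down [AND]: Starboard system fails=occurs, Port system inoperative=occurs → all inputs occur → occurs.
Rudder loop 2 fails [AND]: C steering pump 2 faulted=occurs, Redundant helm transmitter 2 stuck=occurs, A autopilot interface 2 faulted=occurs → all inputs occur → occurs.
Followup chain 2 fails [OR]: Changeover valve 2 trips=occurs, Rudder loop 2 fails=occurs → at least one input occurs → occurs.
Ship steering unresponsive [AND]: NFU path unavailable=not, Pump set down=occurs, Followup chain 2 fails=occurs → not all inputs occur → does not occur.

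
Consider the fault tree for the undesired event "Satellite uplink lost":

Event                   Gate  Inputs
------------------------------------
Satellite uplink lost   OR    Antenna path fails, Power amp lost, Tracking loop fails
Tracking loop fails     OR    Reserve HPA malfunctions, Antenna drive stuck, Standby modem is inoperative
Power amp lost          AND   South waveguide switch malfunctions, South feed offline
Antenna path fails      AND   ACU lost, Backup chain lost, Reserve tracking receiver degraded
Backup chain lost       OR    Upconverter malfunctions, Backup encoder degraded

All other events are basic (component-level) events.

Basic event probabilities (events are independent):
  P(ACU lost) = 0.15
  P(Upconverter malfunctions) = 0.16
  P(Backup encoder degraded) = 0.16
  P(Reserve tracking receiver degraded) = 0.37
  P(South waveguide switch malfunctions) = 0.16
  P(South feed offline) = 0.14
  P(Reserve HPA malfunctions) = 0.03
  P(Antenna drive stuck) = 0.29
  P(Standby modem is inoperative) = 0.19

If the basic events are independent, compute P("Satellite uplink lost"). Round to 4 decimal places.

0.4636

P(Backup chain lost) [OR] = 1 − (1−0.16) × (1−0.16) = 0.294400
P(Antenna path fails) [AND] = 0.15 × 0.294400 × 0.37 = 0.016339
P(Power amp lost) [AND] = 0.16 × 0.14 = 0.022400
P(Tracking loop fails) [OR] = 1 − (1−0.03) × (1−0.29) × (1−0.19) = 0.442153
P(Satellite uplink lost) [OR] = 1 − (1−0.016339) × (1−0.022400) × (1−0.442153) = 0.463559
Rounded to 4 decimal places: P(Satellite uplink lost) ≈ 0.4636.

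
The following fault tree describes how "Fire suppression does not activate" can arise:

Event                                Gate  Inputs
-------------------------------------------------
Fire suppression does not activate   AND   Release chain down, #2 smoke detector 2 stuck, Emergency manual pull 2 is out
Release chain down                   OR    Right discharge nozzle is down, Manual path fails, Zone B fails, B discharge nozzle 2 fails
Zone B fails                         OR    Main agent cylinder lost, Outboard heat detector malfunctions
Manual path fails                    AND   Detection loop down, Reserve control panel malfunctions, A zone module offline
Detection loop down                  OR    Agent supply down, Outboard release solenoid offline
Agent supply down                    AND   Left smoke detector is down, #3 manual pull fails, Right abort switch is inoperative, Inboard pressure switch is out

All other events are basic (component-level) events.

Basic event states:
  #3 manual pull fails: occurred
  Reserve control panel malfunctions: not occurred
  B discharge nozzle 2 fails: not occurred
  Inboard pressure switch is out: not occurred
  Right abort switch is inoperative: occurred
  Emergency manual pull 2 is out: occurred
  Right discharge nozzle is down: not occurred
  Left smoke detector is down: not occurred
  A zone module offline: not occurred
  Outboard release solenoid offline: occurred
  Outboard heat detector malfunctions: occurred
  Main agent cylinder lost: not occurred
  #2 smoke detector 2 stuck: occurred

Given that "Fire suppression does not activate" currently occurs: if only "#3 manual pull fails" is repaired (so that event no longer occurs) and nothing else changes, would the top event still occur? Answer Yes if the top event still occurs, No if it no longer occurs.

Yes

Counterfactual: set "#3 manual pull fails" to not occurred.
Agent supply down [AND]: Left smoke detector is down=not, #3 manual pull fails=not, Right abort switch is inoperative=occurs, Inboard pressure switch is out=not → not all inputs occur → does not occur.
Detection loop down [OR]: Agent supply down=not, Outboard release solenoid offline=occurs → at least one input occurs → occurs.
Manual path fails [AND]: Detection loop down=occurs, Reserve control panel malfunctions=not, A zone module offline=not → not all inputs occur → does not occur.
Zone B fails [OR]: Main agent cylinder lost=not, Outboard heat detector malfunctions=occurs → at least one input occurs → occurs.
Release chain down [OR]: Right discharge nozzle is down=not, Manual path fails=not, Zone B fails=occurs, B discharge nozzle 2 fails=not → at least one input occurs → occurs.
Fire suppression does not activate [AND]: Release chain down=occurs, #2 smoke detector 2 stuck=occurs, Emergency manual pull 2 is out=occurs → all inputs occur → occurs.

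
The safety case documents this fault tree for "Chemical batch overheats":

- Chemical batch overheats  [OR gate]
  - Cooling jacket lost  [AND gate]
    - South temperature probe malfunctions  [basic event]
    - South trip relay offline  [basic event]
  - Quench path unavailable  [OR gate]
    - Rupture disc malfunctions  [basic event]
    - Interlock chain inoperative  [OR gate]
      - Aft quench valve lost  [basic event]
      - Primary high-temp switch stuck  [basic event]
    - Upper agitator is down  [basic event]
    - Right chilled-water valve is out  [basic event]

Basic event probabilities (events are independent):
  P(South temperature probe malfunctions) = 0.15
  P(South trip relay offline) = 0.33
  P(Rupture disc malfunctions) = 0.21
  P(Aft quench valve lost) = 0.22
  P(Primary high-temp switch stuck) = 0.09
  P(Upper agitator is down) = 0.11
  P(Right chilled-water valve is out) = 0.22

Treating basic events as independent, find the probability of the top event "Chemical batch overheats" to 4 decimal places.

0.6300

P(Cooling jacket lost) [AND] = 0.15 × 0.33 = 0.049500
P(Interlock chain inoperative) [OR] = 1 − (1−0.22) × (1−0.09) = 0.290200
P(Quench path unavailable) [OR] = 1 − (1−0.21) × (1−0.290200) × (1−0.11) × (1−0.22) = 0.610733
P(Chemical batch overheats) [OR] = 1 − (1−0.049500) × (1−0.610733) = 0.630002
Rounded to 4 decimal places: P(Chemical batch overheats) ≈ 0.6300.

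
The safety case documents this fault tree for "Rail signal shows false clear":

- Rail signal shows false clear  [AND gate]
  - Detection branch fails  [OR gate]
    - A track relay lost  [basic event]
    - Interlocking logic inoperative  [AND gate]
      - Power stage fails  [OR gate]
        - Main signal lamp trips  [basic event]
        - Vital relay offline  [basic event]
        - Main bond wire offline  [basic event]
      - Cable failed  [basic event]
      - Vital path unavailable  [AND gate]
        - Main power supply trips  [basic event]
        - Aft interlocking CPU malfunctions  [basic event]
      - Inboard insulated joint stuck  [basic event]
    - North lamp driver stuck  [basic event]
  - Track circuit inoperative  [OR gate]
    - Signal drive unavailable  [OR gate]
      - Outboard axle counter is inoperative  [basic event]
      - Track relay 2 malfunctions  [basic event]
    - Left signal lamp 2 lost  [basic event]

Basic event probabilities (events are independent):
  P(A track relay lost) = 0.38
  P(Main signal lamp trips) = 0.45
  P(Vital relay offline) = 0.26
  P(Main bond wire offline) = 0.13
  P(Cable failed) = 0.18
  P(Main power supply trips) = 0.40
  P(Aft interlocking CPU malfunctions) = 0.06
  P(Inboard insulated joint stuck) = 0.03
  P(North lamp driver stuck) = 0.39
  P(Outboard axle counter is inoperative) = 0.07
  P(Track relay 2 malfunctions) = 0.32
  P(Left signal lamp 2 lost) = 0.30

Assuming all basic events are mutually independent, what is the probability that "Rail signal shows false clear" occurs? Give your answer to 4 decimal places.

0.3466

P(Power stage fails) [OR] = 1 − (1−0.45) × (1−0.26) × (1−0.13) = 0.645910
P(Vital path unavailable) [AND] = 0.40 × 0.06 = 0.024000
P(Interlocking logic inoperative) [AND] = 0.645910 × 0.18 × 0.024000 × 0.03 = 0.000084
P(Detection branch fails) [OR] = 1 − (1−0.38) × (1−0.000084) × (1−0.39) = 0.621832
P(Signal drive unavailable) [OR] = 1 − (1−0.07) × (1−0.32) = 0.367600
P(Track circuit inoperative) [OR] = 1 − (1−0.367600) × (1−0.30) = 0.557320
P(Rail signal shows false clear) [AND] = 0.621832 × 0.557320 = 0.346559
Rounded to 4 decimal places: P(Rail signal shows false clear) ≈ 0.3466.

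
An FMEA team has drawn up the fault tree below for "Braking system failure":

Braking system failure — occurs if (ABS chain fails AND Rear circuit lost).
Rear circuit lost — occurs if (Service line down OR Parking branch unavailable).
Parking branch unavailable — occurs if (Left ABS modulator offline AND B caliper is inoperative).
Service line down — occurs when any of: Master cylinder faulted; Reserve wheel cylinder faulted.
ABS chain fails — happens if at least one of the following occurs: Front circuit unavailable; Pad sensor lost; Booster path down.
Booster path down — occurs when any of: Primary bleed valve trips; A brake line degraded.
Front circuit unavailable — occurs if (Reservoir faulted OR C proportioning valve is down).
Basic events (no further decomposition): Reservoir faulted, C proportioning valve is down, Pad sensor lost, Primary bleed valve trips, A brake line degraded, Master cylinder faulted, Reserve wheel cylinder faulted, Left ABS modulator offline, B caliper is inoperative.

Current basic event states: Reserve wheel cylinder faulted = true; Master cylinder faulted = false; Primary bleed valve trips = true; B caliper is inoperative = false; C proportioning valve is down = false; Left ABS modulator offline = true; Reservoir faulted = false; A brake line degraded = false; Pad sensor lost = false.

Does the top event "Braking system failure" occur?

Yes

Front circuit unavailable [OR]: Reservoir faulted=not, C proportioning valve is down=not → no input occurs → does not occur.
Booster path down [OR]: Primary bleed valve trips=occurs, A brake line degraded=not → at least one input occurs → occurs.
ABS chain fails [OR]: Front circuit unavailable=not, Pad sensor lost=not, Booster path down=occurs → at least one input occurs → occurs.
Service line down [OR]: Master cylinder faulted=not, Reserve wheel cylinder faulted=occurs → at least one input occurs → occurs.
Parking branch unavailable [AND]: Left ABS modulator offline=occurs, B caliper is inoperative=not → not all inputs occur → does not occur.
Rear circuit lost [OR]: Service line down=occurs, Parking branch unavailable=not → at least one input occurs → occurs.
Braking system failure [AND]: ABS chain fails=occurs, Rear circuit lost=occurs → all inputs occur → occurs.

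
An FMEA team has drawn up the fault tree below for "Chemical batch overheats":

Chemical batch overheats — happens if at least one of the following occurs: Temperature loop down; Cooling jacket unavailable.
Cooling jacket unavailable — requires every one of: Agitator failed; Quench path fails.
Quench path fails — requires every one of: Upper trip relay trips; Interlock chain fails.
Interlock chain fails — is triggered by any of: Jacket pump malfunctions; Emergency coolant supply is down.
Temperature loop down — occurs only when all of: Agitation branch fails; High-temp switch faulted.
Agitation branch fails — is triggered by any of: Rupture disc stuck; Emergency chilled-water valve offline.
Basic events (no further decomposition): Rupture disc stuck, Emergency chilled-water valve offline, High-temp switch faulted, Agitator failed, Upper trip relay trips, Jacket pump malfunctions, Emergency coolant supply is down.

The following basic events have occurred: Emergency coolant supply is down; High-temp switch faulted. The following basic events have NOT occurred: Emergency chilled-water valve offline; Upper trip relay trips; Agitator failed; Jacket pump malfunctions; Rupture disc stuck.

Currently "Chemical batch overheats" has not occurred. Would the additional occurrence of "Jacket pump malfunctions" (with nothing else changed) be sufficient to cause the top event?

No

Counterfactual: set "Jacket pump malfunctions" to occurred.
Agitation branch fails [OR]: Rupture disc stuck=not, Emergency chilled-water valve offline=not → no input occurs → does not occur.
Temperature loop down [AND]: Agitation branch fails=not, High-temp switch faulted=occurs → not all inputs occur → does not occur.
Interlock chain fails [OR]: Jacket pump malfunctions=occurs, Emergency coolant supply is down=occurs → at least one input occurs → occurs.
Quench path fails [AND]: Upper trip relay trips=not, Interlock chain fails=occurs → not all inputs occur → does not occur.
Cooling jacket unavailable [AND]: Agitator failed=not, Quench path fails=not → not all inputs occur → does not occur.
Chemical batch overheats [OR]: Temperature loop down=not, Cooling jacket unavailable=not → no input occurs → does not occur.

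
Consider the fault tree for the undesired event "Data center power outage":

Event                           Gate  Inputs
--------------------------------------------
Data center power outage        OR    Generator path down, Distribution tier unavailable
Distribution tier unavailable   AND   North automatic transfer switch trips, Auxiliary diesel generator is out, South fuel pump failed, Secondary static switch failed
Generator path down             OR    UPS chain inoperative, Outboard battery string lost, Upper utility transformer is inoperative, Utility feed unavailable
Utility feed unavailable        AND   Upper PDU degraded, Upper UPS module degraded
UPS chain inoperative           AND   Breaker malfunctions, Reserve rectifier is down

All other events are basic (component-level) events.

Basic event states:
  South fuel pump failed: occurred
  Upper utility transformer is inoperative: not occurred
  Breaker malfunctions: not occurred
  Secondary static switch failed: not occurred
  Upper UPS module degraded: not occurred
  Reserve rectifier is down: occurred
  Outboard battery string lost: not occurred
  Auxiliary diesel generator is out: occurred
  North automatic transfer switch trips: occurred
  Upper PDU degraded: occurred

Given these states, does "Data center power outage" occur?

UPS chain inoperative [AND]: Breaker malfunctions=not, Reserve rectifier is down=occurs → not all inputs occur → does not occur.
Utility feed unavailable [AND]: Upper PDU degraded=occurs, Upper UPS module degraded=not → not all inputs occur → does not occur.
Generator path down [OR]: UPS chain inoperative=not, Outboard battery string lost=not, Upper utility transformer is inoperative=not, Utility feed unavailable=not → no input occurs → does not occur.
Distribution tier unavailable [AND]: North automatic transfer switch trips=occurs, Auxiliary diesel generator is out=occurs, South fuel pump failed=occurs, Secondary static switch failed=not → not all inputs occur → does not occur.
Data center power outage [OR]: Generator path down=not, Distribution tier unavailable=not → no input occurs → does not occur.

No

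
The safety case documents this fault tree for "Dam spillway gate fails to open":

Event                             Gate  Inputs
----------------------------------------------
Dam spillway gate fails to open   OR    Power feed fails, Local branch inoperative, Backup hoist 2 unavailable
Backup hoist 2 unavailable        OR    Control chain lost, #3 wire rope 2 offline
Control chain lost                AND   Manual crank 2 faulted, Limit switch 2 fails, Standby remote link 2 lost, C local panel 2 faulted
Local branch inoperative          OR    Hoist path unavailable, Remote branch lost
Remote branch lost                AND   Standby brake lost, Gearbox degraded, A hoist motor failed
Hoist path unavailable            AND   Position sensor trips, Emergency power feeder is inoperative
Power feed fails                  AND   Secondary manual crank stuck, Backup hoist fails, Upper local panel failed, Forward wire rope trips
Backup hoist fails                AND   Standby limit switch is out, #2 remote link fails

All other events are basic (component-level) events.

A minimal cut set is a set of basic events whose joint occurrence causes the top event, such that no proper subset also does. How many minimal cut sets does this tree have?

5

Backup hoist fails [AND]: one cut set from each child combined → 1 × 1 = 1 cut set(s).
Power feed fails [AND]: one cut set from each child combined → 1 × 1 × 1 × 1 = 1 cut set(s).
Hoist path unavailable [AND]: one cut set from each child combined → 1 × 1 = 1 cut set(s).
Remote branch lost [AND]: one cut set from each child combined → 1 × 1 × 1 = 1 cut set(s).
Local branch inoperative [OR]: union of children's cut sets → 2 cut set(s).
Control chain lost [AND]: one cut set from each child combined → 1 × 1 × 1 × 1 = 1 cut set(s).
Backup hoist 2 unavailable [OR]: union of children's cut sets → 2 cut set(s).
Dam spillway gate fails to open [OR]: union of children's cut sets → 5 cut set(s).
Minimal cut sets: {#2 remote link fails, Forward wire rope trips, Secondary manual crank stuck, Standby limit switch is out, Upper local panel failed}; {Emergency power feeder is inoperative, Position sensor trips}; {A hoist motor failed, Gearbox degraded, Standby brake lost}; {C local panel 2 faulted, Limit switch 2 fails, Manual crank 2 faulted, Standby remote link 2 lost}; {#3 wire rope 2 offline}.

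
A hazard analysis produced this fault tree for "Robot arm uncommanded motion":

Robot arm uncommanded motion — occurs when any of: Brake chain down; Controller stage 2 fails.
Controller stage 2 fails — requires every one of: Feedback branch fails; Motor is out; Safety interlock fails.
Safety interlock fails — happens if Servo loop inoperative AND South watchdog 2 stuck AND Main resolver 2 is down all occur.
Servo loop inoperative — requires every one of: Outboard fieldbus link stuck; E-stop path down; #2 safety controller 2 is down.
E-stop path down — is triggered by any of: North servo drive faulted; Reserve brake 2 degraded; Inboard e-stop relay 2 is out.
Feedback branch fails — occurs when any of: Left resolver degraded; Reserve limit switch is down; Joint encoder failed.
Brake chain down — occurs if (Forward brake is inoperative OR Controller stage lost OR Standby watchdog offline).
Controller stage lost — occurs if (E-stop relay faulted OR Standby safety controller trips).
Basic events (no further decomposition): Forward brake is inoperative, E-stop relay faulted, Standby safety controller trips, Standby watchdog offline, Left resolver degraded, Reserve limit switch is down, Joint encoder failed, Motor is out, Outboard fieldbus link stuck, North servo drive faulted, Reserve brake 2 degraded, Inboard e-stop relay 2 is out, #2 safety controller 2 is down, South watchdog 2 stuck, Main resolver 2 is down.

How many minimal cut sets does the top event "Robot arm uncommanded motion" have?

13

Controller stage lost [OR]: union of children's cut sets → 2 cut set(s).
Brake chain down [OR]: union of children's cut sets → 4 cut set(s).
Feedback branch fails [OR]: union of children's cut sets → 3 cut set(s).
E-stop path down [OR]: union of children's cut sets → 3 cut set(s).
Servo loop inoperative [AND]: one cut set from each child combined → 1 × 3 × 1 = 3 cut set(s).
Safety interlock fails [AND]: one cut set from each child combined → 3 × 1 × 1 = 3 cut set(s).
Controller stage 2 fails [AND]: one cut set from each child combined → 3 × 1 × 3 = 9 cut set(s).
Robot arm uncommanded motion [OR]: union of children's cut sets → 13 cut set(s).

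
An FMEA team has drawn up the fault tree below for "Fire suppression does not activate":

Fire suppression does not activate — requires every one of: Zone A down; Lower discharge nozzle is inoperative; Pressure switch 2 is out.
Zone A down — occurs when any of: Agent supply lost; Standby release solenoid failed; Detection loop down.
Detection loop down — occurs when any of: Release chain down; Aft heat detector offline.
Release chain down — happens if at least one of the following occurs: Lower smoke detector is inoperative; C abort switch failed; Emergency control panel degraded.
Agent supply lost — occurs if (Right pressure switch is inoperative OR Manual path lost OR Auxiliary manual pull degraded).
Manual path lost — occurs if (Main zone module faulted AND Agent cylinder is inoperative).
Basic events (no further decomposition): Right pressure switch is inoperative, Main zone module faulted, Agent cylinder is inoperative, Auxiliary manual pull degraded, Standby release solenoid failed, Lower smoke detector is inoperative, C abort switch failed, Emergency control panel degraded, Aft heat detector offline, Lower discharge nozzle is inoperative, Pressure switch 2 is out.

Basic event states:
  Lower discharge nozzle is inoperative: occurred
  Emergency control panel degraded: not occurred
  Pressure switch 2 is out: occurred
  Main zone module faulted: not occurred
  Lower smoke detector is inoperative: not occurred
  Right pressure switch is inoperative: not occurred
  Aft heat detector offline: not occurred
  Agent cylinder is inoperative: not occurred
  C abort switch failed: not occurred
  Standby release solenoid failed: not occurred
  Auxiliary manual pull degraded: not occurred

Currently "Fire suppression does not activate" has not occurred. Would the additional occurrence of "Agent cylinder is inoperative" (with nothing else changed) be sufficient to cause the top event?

Counterfactual: set "Agent cylinder is inoperative" to occurred.
Manual path lost [AND]: Main zone module faulted=not, Agent cylinder is inoperative=occurs → not all inputs occur → does not occur.
Agent supply lost [OR]: Right pressure switch is inoperative=not, Manual path lost=not, Auxiliary manual pull degraded=not → no input occurs → does not occur.
Release chain down [OR]: Lower smoke detector is inoperative=not, C abort switch failed=not, Emergency control panel degraded=not → no input occurs → does not occur.
Detection loop down [OR]: Release chain down=not, Aft heat detector offline=not → no input occurs → does not occur.
Zone A down [OR]: Agent supply lost=not, Standby release solenoid failed=not, Detection loop down=not → no input occurs → does not occur.
Fire suppression does not activate [AND]: Zone A down=not, Lower discharge nozzle is inoperative=occurs, Pressure switch 2 is out=occurs → not all inputs occur → does not occur.

No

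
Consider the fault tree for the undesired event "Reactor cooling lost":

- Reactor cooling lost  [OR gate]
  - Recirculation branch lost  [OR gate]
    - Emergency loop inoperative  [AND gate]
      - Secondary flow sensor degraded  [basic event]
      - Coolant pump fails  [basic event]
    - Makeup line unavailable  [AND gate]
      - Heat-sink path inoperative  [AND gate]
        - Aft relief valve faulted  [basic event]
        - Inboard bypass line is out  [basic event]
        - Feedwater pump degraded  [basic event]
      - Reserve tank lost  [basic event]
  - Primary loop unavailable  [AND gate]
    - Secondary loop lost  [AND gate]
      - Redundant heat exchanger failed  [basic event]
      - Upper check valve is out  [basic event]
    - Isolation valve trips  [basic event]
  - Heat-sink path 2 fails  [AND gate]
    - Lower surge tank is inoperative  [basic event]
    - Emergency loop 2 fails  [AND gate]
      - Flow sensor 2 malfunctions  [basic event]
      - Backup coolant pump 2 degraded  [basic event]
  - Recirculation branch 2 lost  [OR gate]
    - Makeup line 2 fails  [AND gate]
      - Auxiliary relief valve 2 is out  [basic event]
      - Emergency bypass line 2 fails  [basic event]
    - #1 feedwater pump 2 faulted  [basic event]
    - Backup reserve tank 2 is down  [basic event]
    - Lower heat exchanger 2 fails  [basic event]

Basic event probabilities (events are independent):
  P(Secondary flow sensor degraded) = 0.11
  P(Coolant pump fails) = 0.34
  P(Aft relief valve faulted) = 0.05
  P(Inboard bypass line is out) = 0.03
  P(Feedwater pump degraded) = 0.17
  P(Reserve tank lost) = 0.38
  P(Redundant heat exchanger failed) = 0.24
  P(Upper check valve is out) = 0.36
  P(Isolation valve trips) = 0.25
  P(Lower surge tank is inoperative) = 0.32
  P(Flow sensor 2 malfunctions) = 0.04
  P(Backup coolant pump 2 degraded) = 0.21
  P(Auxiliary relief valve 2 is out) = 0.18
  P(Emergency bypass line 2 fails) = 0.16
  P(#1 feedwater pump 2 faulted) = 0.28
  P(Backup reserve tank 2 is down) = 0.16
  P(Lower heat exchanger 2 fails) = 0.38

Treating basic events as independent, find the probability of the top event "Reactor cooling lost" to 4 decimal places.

P(Emergency loop inoperative) [AND] = 0.11 × 0.34 = 0.037400
P(Heat-sink path inoperative) [AND] = 0.05 × 0.03 × 0.17 = 0.000255
P(Makeup line unavailable) [AND] = 0.000255 × 0.38 = 0.000097
P(Recirculation branch lost) [OR] = 1 − (1−0.037400) × (1−0.000097) = 0.037493
P(Secondary loop lost) [AND] = 0.24 × 0.36 = 0.086400
P(Primary loop unavailable) [AND] = 0.086400 × 0.25 = 0.021600
P(Emergency loop 2 fails) [AND] = 0.04 × 0.21 = 0.008400
P(Heat-sink path 2 fails) [AND] = 0.32 × 0.008400 = 0.002688
P(Makeup line 2 fails) [AND] = 0.18 × 0.16 = 0.028800
P(Recirculation branch 2 lost) [OR] = 1 − (1−0.028800) × (1−0.28) × (1−0.16) × (1−0.38) = 0.635823
P(Reactor cooling lost) [OR] = 1 − (1−0.037493) × (1−0.021600) × (1−0.002688) × (1−0.635823) = 0.657970
Rounded to 4 decimal places: P(Reactor cooling lost) ≈ 0.6580.

0.6580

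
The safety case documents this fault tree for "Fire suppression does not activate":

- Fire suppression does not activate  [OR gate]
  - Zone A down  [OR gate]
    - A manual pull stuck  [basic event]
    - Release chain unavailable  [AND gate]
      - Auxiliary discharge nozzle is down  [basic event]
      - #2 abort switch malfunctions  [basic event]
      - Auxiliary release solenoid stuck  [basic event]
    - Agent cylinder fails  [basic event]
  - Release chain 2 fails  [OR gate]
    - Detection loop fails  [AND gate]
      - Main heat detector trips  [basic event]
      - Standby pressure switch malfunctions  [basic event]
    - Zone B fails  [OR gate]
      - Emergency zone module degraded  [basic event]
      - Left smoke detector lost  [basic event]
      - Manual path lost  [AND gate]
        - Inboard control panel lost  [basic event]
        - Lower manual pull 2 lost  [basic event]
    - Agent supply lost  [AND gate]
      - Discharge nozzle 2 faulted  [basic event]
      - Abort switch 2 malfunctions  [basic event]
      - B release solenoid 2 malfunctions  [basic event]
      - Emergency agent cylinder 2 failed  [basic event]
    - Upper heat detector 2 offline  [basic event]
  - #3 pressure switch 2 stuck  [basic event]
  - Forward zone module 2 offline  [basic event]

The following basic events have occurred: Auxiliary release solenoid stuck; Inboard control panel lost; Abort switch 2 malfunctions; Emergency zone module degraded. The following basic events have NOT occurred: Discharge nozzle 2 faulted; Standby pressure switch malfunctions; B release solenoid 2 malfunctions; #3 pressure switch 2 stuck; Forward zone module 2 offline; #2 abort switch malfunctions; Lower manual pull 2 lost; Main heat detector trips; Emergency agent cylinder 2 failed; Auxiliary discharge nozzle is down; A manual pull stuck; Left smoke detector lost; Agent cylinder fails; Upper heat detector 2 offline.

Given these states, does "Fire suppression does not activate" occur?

Yes

Release chain unavailable [AND]: Auxiliary discharge nozzle is down=not, #2 abort switch malfunctions=not, Auxiliary release solenoid stuck=occurs → not all inputs occur → does not occur.
Zone A down [OR]: A manual pull stuck=not, Release chain unavailable=not, Agent cylinder fails=not → no input occurs → does not occur.
Detection loop fails [AND]: Main heat detector trips=not, Standby pressure switch malfunctions=not → not all inputs occur → does not occur.
Manual path lost [AND]: Inboard control panel lost=occurs, Lower manual pull 2 lost=not → not all inputs occur → does not occur.
Zone B fails [OR]: Emergency zone module degraded=occurs, Left smoke detector lost=not, Manual path lost=not → at least one input occurs → occurs.
Agent supply lost [AND]: Discharge nozzle 2 faulted=not, Abort switch 2 malfunctions=occurs, B release solenoid 2 malfunctions=not, Emergency agent cylinder 2 failed=not → not all inputs occur → does not occur.
Release chain 2 fails [OR]: Detection loop fails=not, Zone B fails=occurs, Agent supply lost=not, Upper heat detector 2 offline=not → at least one input occurs → occurs.
Fire suppression does not activate [OR]: Zone A down=not, Release chain 2 fails=occurs, #3 pressure switch 2 stuck=not, Forward zone module 2 offline=not → at least one input occurs → occurs.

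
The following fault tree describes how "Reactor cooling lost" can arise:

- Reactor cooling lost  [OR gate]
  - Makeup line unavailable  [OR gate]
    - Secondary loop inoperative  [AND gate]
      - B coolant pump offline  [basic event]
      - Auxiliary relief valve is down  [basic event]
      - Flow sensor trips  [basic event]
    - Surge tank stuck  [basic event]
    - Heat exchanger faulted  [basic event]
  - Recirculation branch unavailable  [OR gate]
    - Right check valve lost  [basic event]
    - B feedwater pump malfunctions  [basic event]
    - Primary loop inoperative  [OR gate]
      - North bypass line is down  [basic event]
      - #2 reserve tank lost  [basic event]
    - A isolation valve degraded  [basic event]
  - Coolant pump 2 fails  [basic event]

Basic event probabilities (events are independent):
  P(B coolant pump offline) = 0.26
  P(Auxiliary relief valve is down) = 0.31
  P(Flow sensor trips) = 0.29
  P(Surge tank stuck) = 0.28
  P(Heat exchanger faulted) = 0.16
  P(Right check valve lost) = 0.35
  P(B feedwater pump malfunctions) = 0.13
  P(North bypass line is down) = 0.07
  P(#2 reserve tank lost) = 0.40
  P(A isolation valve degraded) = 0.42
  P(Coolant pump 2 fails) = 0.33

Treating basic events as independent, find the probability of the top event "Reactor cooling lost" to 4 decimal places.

P(Secondary loop inoperative) [AND] = 0.26 × 0.31 × 0.29 = 0.023374
P(Makeup line unavailable) [OR] = 1 − (1−0.023374) × (1−0.28) × (1−0.16) = 0.409337
P(Primary loop inoperative) [OR] = 1 − (1−0.07) × (1−0.40) = 0.442000
P(Recirculation branch unavailable) [OR] = 1 − (1−0.35) × (1−0.13) × (1−0.442000) × (1−0.42) = 0.816982
P(Reactor cooling lost) [OR] = 1 − (1−0.409337) × (1−0.816982) × (1−0.33) = 0.927572
Rounded to 4 decimal places: P(Reactor cooling lost) ≈ 0.9276.

0.9276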